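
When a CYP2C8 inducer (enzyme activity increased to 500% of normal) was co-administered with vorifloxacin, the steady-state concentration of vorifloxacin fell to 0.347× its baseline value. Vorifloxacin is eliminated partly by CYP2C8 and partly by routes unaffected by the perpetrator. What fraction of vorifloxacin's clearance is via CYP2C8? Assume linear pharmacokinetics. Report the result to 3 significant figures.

0.470

Let x = fm,CYP2C8. Because steady-state concentration ∝ 1/CL, relative clearance rose to 1/0.347 = 2.882.
Setting x·5 + (1 − x) = 2.882 and solving: x = (2.882 − 1)/(5 − 1) = 0.470.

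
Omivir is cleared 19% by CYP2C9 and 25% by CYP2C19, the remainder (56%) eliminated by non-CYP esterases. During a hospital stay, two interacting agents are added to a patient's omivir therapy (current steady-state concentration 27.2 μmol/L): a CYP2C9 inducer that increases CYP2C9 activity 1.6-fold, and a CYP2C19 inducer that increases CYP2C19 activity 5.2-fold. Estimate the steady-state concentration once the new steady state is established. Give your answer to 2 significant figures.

13 μmol/L

CYP2C9: 0.19 × 1.6 = 0.304
CYP2C19: 0.25 × 5.2 = 1.3
Other: 0.56 (unchanged)
CL_new/CL_old = 0.304 + 1.3 + 0.56 = 2.164.
New steady-state concentration = 27.2 / 2.164 = 13 μmol/L (concentration scales inversely with clearance).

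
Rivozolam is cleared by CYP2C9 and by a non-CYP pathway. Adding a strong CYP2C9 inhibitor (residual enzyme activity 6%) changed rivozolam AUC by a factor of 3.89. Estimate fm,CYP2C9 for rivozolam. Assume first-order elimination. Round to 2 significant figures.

Write x for the fraction cleared via CYP2C9. The observed AUC change means clearance fell to 1/3.89 = 0.2571 of baseline.
Setting x·0.06 + (1 − x) = 0.2571 and solving: x = (0.2571 − 1)/(0.06 − 1) = 0.79.

0.79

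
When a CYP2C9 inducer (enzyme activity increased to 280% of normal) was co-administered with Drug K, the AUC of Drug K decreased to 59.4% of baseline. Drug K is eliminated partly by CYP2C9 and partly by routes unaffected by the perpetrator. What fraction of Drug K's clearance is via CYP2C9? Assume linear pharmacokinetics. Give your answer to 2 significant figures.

Call the CYP2C9 fraction fm. After the interaction, CL_new/CL_old = fm × 2.8 + (1 − fm).
AUC ratio = 1 / (new CL fraction), so new CL fraction = 1 / 0.594 = 1.684.
fm × 2.8 + 1 − fm = 1.684  ⇒  fm × (2.8 − 1) = 0.6835  ⇒  fm = 0.38.

0.38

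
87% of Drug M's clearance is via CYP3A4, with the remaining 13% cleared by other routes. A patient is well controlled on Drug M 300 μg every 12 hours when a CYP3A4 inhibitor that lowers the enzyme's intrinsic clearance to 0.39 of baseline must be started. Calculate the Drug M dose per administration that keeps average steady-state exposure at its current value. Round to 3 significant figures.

The CYP3A4 pathway (87% of clearance) is reduced to 0.39× activity: 0.87 × 0.39 = 0.3393.
Non-CYP routes (13%) are unchanged.
Relative clearance = 0.3393 + 0.13 = 0.4693.
Css,avg = (dose rate)/CL, so holding Css fixed requires dose ∝ CL: 300 × 0.4693 = 141 μg.

141 μg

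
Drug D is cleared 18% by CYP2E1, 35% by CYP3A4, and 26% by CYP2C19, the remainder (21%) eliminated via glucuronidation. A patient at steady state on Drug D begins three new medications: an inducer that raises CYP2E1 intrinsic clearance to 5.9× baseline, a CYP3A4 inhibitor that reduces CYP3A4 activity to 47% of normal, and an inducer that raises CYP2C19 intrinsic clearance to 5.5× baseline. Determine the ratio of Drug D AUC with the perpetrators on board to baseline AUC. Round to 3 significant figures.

0.349

The CYP2E1 pathway (18% of clearance) is boosted to 5.9× activity: 0.18 × 5.9 = 1.062.
The CYP3A4 pathway (35% of clearance) drops to 0.47× activity: 0.35 × 0.47 = 0.1645.
The CYP2C19 pathway (26% of clearance) rises to 5.5× activity: 0.26 × 5.5 = 1.43.
Non-CYP routes (21%) are unchanged.
CL_new/CL_old = 1.062 + 0.1645 + 1.43 + 0.21 = 2.8665.
Net AUC ratio = 1 / 2.8665 = 0.349.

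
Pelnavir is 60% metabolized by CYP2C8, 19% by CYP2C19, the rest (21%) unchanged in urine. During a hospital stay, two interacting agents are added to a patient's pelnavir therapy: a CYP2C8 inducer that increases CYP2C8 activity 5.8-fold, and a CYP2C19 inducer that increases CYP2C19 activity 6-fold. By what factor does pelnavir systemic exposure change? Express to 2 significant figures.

0.21

The CYP2C8 pathway (60% of clearance) increases to 5.8× activity: 0.6 × 5.8 = 3.48.
The CYP2C19 pathway (19% of clearance) increases to 6× activity: 0.19 × 6 = 1.14.
Non-CYP routes (21%) are unchanged.
New clearance relative to baseline: 3.48 + 1.14 + 0.21 = 4.83.
Net systemic exposure ratio = 1 / 4.83 = 0.21.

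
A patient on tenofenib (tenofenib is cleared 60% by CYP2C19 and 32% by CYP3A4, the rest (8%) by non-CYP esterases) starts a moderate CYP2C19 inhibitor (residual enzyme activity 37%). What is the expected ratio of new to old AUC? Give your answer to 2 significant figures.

1.6

The CYP2C19 pathway (60% of clearance) drops to 0.37× activity: 0.6 × 0.37 = 0.222.
CYP3A4 (32%) and the residual 8% are unaffected.
CL_new/CL_old = 0.222 + 0.32 + 0.08 = 0.622.
AUC ratio = CL_old/CL_new = 1 / 0.622 = 1.6.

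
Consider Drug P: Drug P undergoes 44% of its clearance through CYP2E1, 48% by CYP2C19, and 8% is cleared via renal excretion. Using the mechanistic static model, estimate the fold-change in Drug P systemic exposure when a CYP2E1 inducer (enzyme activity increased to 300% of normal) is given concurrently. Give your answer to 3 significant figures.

The CYP2E1 pathway (44% of clearance) rises to 3× activity: 0.44 × 3 = 1.32.
CYP2C19 (48%) and the residual 8% are unaffected.
CL_new/CL_old = 1.32 + 0.48 + 0.08 = 1.88.
Systemic exposure is inversely proportional to clearance, so the fold-change is 1 / 1.88 = 0.532.

0.532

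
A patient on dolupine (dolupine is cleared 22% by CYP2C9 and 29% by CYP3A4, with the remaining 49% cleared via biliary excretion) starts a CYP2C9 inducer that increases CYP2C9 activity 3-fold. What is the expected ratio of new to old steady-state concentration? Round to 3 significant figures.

The CYP2C9 pathway (22% of clearance) is boosted to 3× activity: 0.22 × 3 = 0.66.
CYP3A4 (29%) and the residual 49% are unaffected.
CL_new/CL_old = 0.66 + 0.29 + 0.49 = 1.44.
Steady-state concentration ratio = CL_old/CL_new = 1 / 1.44 = 0.694.

0.694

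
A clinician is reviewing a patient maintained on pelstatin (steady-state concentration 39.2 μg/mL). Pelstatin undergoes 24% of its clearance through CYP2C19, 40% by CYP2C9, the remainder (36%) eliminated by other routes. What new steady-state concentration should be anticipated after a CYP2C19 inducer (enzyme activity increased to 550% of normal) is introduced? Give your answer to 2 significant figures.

19 μg/mL

The CYP2C19 pathway (24% of clearance) rises to 5.5× activity: 0.24 × 5.5 = 1.32.
CYP2C9 (40%) and the residual 36% are unaffected.
New clearance relative to baseline: 1.32 + 0.4 + 0.36 = 2.08.
Steady-state concentration ∝ 1/CL, so new value = 39.2 / 2.08 = 19 μg/mL.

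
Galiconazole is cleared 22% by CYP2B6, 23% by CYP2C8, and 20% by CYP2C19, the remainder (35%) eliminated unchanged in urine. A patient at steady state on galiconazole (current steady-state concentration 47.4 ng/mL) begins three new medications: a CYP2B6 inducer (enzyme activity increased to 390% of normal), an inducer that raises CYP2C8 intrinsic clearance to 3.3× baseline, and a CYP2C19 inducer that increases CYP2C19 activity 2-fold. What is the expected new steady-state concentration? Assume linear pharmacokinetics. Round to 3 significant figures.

The CYP2B6 pathway (22% of clearance) increases to 3.9× activity: 0.22 × 3.9 = 0.858.
The CYP2C8 pathway (23% of clearance) increases to 3.3× activity: 0.23 × 3.3 = 0.759.
The CYP2C19 pathway (20% of clearance) is boosted to 2× activity: 0.2 × 2 = 0.4.
Non-CYP routes (35%) are unchanged.
Relative clearance = 0.858 + 0.759 + 0.4 + 0.35 = 2.367.
Dividing the baseline by the relative clearance: 47.4 / 2.367 = 20.0 ng/mL.

20.0 ng/mL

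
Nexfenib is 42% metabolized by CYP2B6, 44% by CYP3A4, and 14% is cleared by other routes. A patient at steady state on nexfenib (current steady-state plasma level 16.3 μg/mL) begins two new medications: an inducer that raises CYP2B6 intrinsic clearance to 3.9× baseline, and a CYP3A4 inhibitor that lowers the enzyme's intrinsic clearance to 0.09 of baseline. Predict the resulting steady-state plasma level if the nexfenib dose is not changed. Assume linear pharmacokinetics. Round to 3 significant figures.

8.97 μg/mL

The CYP2B6 pathway (42% of clearance) rises to 3.9× activity: 0.42 × 3.9 = 1.638.
The CYP3A4 pathway (44% of clearance) falls to 0.09× activity: 0.44 × 0.09 = 0.0396.
Non-CYP routes (14%) are unchanged.
Relative clearance = 1.638 + 0.0396 + 0.14 = 1.8176.
Steady-state plasma level ∝ 1/CL: new value = 16.3 / 1.8176 = 8.97 μg/mL.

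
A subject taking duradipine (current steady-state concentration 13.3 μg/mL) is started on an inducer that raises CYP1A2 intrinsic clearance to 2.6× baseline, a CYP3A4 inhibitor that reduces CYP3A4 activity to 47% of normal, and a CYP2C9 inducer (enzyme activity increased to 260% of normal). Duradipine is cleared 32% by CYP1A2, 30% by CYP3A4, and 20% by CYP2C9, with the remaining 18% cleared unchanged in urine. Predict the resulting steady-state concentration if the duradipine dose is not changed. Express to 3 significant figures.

The CYP1A2 pathway (32% of clearance) rises to 2.6× activity: 0.32 × 2.6 = 0.832.
The CYP3A4 pathway (30% of clearance) falls to 0.47× activity: 0.3 × 0.47 = 0.141.
The CYP2C9 pathway (20% of clearance) rises to 2.6× activity: 0.2 × 2.6 = 0.52.
The remaining 18% of clearance is unaffected.
Relative clearance = 0.832 + 0.141 + 0.52 + 0.18 = 1.673.
Steady-state concentration ∝ 1/CL: new value = 13.3 / 1.673 = 7.95 μg/mL.

7.95 μg/mL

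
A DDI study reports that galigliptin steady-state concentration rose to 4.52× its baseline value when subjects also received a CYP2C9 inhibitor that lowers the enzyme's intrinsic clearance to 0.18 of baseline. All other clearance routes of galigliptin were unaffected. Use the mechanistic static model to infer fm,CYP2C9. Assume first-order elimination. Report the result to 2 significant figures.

0.95

Call the CYP2C9 fraction fm. After the interaction, CL_new/CL_old = fm × 0.18 + (1 − fm).
Steady-state concentration ratio = 1 / (new CL fraction), so new CL fraction = 1 / 4.52 = 0.2212.
fm × 0.18 + 1 − fm = 0.2212  ⇒  fm × (0.18 − 1) = −0.7788  ⇒  fm = 0.95.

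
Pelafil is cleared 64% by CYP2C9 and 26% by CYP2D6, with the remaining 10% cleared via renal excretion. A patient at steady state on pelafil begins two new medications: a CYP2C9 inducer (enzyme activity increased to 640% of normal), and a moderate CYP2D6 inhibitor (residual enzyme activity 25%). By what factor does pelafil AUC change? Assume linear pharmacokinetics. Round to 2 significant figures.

0.23

The CYP2C9 pathway (64% of clearance) increases to 6.4× activity: 0.64 × 6.4 = 4.096.
The CYP2D6 pathway (26% of clearance) is reduced to 0.25× activity: 0.26 × 0.25 = 0.065.
The remaining 10% of clearance is unaffected.
CL_new/CL_old = 4.096 + 0.065 + 0.1 = 4.261.
Because AUC varies inversely with clearance, the combined effect is 1 / 4.261 = 0.23.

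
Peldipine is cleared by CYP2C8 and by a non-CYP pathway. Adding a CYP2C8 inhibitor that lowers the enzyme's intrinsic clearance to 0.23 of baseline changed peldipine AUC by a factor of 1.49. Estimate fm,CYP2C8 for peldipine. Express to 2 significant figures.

0.43

Let x = fm,CYP2C8. Because AUC ∝ 1/CL, relative clearance fell to 1/1.49 = 0.6711.
Only the CYP2C8 route changed, so 0.6711 = x·0.23 + (1 − x), giving x = 0.43.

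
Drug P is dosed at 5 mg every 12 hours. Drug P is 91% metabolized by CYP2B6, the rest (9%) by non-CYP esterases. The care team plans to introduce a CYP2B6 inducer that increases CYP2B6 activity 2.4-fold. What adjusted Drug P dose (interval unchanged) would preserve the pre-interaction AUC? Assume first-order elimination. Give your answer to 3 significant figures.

CYP2B6: 0.91 × 2.4 = 2.184
Other: 0.09 (unchanged)
New clearance relative to baseline: 2.184 + 0.09 = 2.274.
Exposure is unchanged when dose changes in proportion to clearance. New dose = 5 mg × 2.274 = 11.4 mg.

11.4 mg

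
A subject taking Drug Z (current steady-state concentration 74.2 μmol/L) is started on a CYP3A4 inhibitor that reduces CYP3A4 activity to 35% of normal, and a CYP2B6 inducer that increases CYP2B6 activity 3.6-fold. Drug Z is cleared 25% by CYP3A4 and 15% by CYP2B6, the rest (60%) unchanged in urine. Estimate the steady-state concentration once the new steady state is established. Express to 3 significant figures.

60.4 μmol/L

CYP3A4: 0.25 × 0.35 = 0.0875
CYP2B6: 0.15 × 3.6 = 0.54
Other: 0.6 (unchanged)
New clearance relative to baseline: 0.0875 + 0.54 + 0.6 = 1.2275.
Dividing the baseline by the relative clearance: 74.2 / 1.2275 = 60.4 μmol/L.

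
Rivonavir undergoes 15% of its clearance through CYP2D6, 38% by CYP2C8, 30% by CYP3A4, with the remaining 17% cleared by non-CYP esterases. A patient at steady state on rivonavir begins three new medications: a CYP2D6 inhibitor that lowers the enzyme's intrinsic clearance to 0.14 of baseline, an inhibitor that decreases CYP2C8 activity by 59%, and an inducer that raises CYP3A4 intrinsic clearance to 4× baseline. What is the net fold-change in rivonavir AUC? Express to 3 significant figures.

The CYP2D6 pathway (15% of clearance) drops to 0.14× activity: 0.15 × 0.14 = 0.021.
The CYP2C8 pathway (38% of clearance) falls to 0.41× activity: 0.38 × 0.41 = 0.1558.
The CYP3A4 pathway (30% of clearance) is boosted to 4× activity: 0.3 × 4 = 1.2.
The remaining 17% of clearance is unaffected.
New clearance relative to baseline: 0.021 + 0.1558 + 1.2 + 0.17 = 1.5468.
Because AUC varies inversely with clearance, the combined effect is 1 / 1.5468 = 0.646.

0.646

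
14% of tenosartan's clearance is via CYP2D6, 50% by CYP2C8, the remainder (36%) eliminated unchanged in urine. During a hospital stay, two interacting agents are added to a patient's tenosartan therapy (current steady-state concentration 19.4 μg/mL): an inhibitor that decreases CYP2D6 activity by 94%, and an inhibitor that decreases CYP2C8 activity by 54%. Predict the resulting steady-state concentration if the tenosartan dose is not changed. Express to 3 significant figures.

32.4 μg/mL

CYP2D6: 0.14 × 0.06 = 0.0084
CYP2C8: 0.5 × 0.46 = 0.23
Other: 0.36 (unchanged)
Relative clearance = 0.0084 + 0.23 + 0.36 = 0.5984.
Steady-state concentration ∝ 1/CL: new value = 19.4 / 0.5984 = 32.4 μg/mL.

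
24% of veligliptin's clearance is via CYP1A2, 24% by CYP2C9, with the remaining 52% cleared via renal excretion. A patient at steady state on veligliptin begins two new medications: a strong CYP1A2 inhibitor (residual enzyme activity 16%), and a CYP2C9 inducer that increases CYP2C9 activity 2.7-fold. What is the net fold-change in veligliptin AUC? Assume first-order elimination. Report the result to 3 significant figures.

0.829

The CYP1A2 pathway (24% of clearance) drops to 0.16× activity: 0.24 × 0.16 = 0.0384.
The CYP2C9 pathway (24% of clearance) rises to 2.7× activity: 0.24 × 2.7 = 0.648.
The remaining 52% of clearance is unaffected.
Relative clearance = 0.0384 + 0.648 + 0.52 = 1.2064.
AUC ∝ 1/CL: fold-change = 1 / 1.2064 = 0.829.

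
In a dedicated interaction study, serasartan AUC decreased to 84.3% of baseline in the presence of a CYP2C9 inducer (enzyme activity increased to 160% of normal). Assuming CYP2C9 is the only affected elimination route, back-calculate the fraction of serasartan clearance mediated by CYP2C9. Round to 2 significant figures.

0.31

Let x = fm,CYP2C9. Because AUC ∝ 1/CL, relative clearance rose to 1/0.843 = 1.186.
Only the CYP2C9 route changed, so 1.186 = x·1.6 + (1 − x), giving x = 0.31.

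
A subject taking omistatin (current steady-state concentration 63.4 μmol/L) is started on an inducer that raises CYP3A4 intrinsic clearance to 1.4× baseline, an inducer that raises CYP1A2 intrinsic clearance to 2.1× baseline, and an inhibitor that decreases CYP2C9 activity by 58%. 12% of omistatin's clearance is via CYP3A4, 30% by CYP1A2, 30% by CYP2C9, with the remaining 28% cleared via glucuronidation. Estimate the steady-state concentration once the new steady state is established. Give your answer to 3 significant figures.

The CYP3A4 pathway (12% of clearance) increases to 1.4× activity: 0.12 × 1.4 = 0.168.
The CYP1A2 pathway (30% of clearance) is boosted to 2.1× activity: 0.3 × 2.1 = 0.63.
The CYP2C9 pathway (30% of clearance) is reduced to 0.42× activity: 0.3 × 0.42 = 0.126.
Non-CYP routes (28%) are unchanged.
CL_new/CL_old = 0.168 + 0.63 + 0.126 + 0.28 = 1.204.
Dividing the baseline by the relative clearance: 63.4 / 1.204 = 52.7 μmol/L.

52.7 μmol/L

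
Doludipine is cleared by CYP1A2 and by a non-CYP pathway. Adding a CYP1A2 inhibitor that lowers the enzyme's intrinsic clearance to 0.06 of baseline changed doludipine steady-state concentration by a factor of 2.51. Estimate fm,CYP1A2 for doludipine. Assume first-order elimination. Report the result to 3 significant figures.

CL'/CL = 1 / 2.51 = 0.3984
0.06·fm + (1 − fm) = 0.3984
fm = (0.3984 − 1) / (0.06 − 1) = 0.640

0.640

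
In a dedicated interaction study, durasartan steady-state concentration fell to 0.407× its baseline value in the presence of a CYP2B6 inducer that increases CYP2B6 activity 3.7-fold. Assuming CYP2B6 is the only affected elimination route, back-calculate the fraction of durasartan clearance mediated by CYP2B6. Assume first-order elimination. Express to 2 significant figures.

Call the CYP2B6 fraction fm. After the interaction, CL_new/CL_old = fm × 3.7 + (1 − fm).
Steady-state concentration ratio = 1 / (new CL fraction), so new CL fraction = 1 / 0.407 = 2.457.
fm × 3.7 + 1 − fm = 2.457  ⇒  fm × (3.7 − 1) = 1.457  ⇒  fm = 0.54.

0.54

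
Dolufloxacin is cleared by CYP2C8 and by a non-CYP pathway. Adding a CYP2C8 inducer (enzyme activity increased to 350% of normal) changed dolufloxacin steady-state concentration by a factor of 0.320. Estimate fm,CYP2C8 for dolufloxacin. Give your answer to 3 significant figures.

0.850

CL'/CL = 1 / 0.320 = 3.125
3.5·fm + (1 − fm) = 3.125
fm = (3.125 − 1) / (3.5 − 1) = 0.850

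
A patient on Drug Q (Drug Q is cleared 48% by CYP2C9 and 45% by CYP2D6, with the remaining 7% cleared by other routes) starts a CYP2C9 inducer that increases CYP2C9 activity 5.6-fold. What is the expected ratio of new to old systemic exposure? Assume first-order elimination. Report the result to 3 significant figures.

The CYP2C9 pathway (48% of clearance) increases to 5.6× activity: 0.48 × 5.6 = 2.688.
CYP2D6 (45%) and the residual 7% are unaffected.
Relative clearance = 2.688 + 0.45 + 0.07 = 3.208.
Systemic exposure ratio = CL_old/CL_new = 1 / 3.208 = 0.312.

0.312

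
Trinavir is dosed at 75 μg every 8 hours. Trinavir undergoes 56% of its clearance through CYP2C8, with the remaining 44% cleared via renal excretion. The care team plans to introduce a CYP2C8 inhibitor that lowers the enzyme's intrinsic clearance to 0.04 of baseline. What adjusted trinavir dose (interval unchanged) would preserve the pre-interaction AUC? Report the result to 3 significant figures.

34.7 μg

The CYP2C8 pathway (56% of clearance) falls to 0.04× activity: 0.56 × 0.04 = 0.0224.
The remaining 44% of clearance is unaffected.
CL_new/CL_old = 0.0224 + 0.44 = 0.4624.
Css,avg = (dose rate)/CL, so holding Css fixed requires dose ∝ CL: 75 × 0.4624 = 34.7 μg.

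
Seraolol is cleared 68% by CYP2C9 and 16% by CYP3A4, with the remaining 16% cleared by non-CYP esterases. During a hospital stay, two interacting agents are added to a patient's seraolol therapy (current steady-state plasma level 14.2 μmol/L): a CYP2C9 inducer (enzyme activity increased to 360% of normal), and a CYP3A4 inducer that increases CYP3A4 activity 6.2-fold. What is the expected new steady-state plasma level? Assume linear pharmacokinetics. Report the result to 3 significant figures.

3.94 μmol/L

CYP2C9: 0.68 × 3.6 = 2.448
CYP3A4: 0.16 × 6.2 = 0.992
Other: 0.16 (unchanged)
Relative clearance = 2.448 + 0.992 + 0.16 = 3.6.
Dividing the baseline by the relative clearance: 14.2 / 3.6 = 3.94 μmol/L.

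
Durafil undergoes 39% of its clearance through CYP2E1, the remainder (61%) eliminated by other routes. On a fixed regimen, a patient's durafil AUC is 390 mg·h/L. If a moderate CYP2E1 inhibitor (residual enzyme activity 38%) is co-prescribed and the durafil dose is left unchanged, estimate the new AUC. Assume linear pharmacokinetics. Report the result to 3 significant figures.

514 mg·h/L

The CYP2E1 pathway (39% of clearance) drops to 0.38× activity: 0.39 × 0.38 = 0.1482.
Non-CYP routes (61%) are unchanged.
CL_new/CL_old = 0.1482 + 0.61 = 0.7582.
With dosing unchanged, AUC scales as 1/CL: 390 / 0.7582 = 514 mg·h/L.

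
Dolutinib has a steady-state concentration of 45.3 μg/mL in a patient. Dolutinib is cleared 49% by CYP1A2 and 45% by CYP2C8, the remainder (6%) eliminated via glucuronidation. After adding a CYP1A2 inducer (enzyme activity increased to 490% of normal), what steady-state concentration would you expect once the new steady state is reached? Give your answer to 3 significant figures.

15.6 μg/mL

The CYP1A2 pathway (49% of clearance) increases to 4.9× activity: 0.49 × 4.9 = 2.401.
CYP2C8 (45%) and the residual 6% are unaffected.
New clearance relative to baseline: 2.401 + 0.45 + 0.06 = 2.911.
New steady-state concentration = baseline ÷ relative clearance = 45.3 / 2.911 = 15.6 μg/mL.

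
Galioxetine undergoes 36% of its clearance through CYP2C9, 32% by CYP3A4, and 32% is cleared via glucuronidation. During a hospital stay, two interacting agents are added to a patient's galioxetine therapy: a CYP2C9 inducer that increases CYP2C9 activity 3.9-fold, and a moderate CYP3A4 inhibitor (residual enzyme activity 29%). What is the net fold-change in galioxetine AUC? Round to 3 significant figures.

0.550

The CYP2C9 pathway (36% of clearance) is boosted to 3.9× activity: 0.36 × 3.9 = 1.404.
The CYP3A4 pathway (32% of clearance) drops to 0.29× activity: 0.32 × 0.29 = 0.0928.
The remaining 32% of clearance is unaffected.
CL_new/CL_old = 1.404 + 0.0928 + 0.32 = 1.8168.
AUC ∝ 1/CL: fold-change = 1 / 1.8168 = 0.550.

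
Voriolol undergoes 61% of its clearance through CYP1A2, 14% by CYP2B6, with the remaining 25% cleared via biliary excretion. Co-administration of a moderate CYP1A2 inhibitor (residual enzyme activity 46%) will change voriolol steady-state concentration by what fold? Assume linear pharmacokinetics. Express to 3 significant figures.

1.49

The CYP1A2 pathway (61% of clearance) falls to 0.46× activity: 0.61 × 0.46 = 0.2806.
CYP2B6 (14%) and the residual 25% are unaffected.
CL_new/CL_old = 0.2806 + 0.14 + 0.25 = 0.6706.
Since steady-state concentration ∝ 1/CL, the ratio is 1 / 0.6706 = 1.49.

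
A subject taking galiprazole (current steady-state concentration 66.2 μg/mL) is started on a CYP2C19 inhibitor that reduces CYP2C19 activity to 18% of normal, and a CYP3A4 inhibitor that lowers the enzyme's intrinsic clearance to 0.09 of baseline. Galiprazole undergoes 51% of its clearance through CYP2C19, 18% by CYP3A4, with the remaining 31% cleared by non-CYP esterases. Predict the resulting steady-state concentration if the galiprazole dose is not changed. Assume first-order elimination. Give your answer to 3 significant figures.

158 μg/mL

CYP2C19: 0.51 × 0.18 = 0.0918
CYP3A4: 0.18 × 0.09 = 0.0162
Other: 0.31 (unchanged)
Relative clearance = 0.0918 + 0.0162 + 0.31 = 0.418.
Dividing the baseline by the relative clearance: 66.2 / 0.418 = 158 μg/mL.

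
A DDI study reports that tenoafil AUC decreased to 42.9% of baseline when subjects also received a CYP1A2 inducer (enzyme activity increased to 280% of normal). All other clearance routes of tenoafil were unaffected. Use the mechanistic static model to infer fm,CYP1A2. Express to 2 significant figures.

0.74

Let fm be the CYP1A2 fraction. New clearance relative to baseline = fm × 2.8 + (1 − fm).
AUC ratio = 1 / (new CL fraction), so new CL fraction = 1 / 0.429 = 2.331.
fm × 2.8 + 1 − fm = 2.331  ⇒  fm × (2.8 − 1) = 1.331  ⇒  fm = 0.74.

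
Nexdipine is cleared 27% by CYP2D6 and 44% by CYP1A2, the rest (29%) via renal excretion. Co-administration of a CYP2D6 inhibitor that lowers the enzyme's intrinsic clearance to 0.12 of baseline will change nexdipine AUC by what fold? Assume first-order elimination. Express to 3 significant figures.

1.31

CYP2D6: 0.27 × 0.12 = 0.0324
CYP1A2: 0.44 (unchanged)
Other: 0.29 (unchanged)
New clearance relative to baseline: 0.0324 + 0.44 + 0.29 = 0.7624.
AUC is inversely proportional to clearance, so the fold-change is 1 / 0.7624 = 1.31.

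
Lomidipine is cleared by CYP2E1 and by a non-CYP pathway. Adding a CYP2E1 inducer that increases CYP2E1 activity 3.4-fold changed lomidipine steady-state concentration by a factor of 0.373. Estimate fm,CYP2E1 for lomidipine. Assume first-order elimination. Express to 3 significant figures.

CL'/CL = 1 / 0.373 = 2.681
3.4·fm + (1 − fm) = 2.681
fm = (2.681 − 1) / (3.4 − 1) = 0.700

0.700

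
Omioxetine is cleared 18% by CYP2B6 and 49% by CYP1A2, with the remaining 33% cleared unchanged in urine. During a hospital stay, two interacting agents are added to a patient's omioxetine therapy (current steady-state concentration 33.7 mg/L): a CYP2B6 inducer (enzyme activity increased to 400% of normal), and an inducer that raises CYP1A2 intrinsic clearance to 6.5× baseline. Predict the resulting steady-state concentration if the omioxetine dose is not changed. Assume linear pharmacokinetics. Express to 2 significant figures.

The CYP2B6 pathway (18% of clearance) rises to 4× activity: 0.18 × 4 = 0.72.
The CYP1A2 pathway (49% of clearance) increases to 6.5× activity: 0.49 × 6.5 = 3.185.
The remaining 33% of clearance is unaffected.
Relative clearance = 0.72 + 3.185 + 0.33 = 4.235.
Steady-state concentration ∝ 1/CL: new value = 33.7 / 4.235 = 8.0 mg/L.

8.0 mg/L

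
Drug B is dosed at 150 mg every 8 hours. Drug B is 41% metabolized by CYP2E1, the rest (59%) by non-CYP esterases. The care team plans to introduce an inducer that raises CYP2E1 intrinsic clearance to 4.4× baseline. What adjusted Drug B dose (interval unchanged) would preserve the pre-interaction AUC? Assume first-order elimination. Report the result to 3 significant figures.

The CYP2E1 pathway (41% of clearance) is boosted to 4.4× activity: 0.41 × 4.4 = 1.804.
The remaining 59% of clearance is unaffected.
CL_new/CL_old = 1.804 + 0.59 = 2.394.
To maintain the same steady-state level, dose must scale with clearance: new dose = 150 × 2.394 = 359 mg.

359 mg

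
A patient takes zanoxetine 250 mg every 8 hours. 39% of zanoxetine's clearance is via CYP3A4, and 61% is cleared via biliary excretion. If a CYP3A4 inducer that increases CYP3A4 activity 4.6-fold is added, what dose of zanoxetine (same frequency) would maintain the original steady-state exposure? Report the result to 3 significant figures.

The CYP3A4 pathway (39% of clearance) is boosted to 4.6× activity: 0.39 × 4.6 = 1.794.
Non-CYP routes (61%) are unchanged.
CL_new/CL_old = 1.794 + 0.61 = 2.404.
Css,avg = (dose rate)/CL, so holding Css fixed requires dose ∝ CL: 250 × 2.404 = 601 mg.

601 mg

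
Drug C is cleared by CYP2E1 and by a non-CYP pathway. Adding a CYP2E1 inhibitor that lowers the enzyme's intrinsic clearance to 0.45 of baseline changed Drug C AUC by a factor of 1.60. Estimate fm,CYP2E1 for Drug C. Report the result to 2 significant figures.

0.68

CL'/CL = 1 / 1.60 = 0.625
0.45·fm + (1 − fm) = 0.625
fm = (0.625 − 1) / (0.45 − 1) = 0.68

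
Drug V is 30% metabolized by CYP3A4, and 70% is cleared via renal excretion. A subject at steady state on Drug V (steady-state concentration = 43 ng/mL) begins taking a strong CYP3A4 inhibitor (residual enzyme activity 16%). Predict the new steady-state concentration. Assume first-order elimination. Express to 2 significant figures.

The CYP3A4 pathway (30% of clearance) drops to 0.16× activity: 0.3 × 0.16 = 0.048.
Non-CYP routes (70%) are unchanged.
New clearance relative to baseline: 0.048 + 0.7 = 0.748.
With dosing unchanged, steady-state concentration scales as 1/CL: 43 / 0.748 = 57 ng/mL.

57 ng/mL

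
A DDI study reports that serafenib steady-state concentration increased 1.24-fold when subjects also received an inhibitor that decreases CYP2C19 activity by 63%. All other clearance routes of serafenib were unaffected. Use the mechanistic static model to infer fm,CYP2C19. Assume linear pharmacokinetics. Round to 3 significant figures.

Call the CYP2C19 fraction fm. After the interaction, CL_new/CL_old = fm × 0.37 + (1 − fm).
Steady-state concentration ratio = 1 / (new CL fraction), so new CL fraction = 1 / 1.24 = 0.8065.
fm × 0.37 + 1 − fm = 0.8065  ⇒  fm × (0.37 − 1) = −0.1935  ⇒  fm = 0.307.

0.307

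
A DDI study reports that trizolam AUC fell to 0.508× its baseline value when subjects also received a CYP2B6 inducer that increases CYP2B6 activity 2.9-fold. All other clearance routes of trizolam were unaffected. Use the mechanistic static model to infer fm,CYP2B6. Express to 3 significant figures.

Call the CYP2B6 fraction fm. After the interaction, CL_new/CL_old = fm × 2.9 + (1 − fm).
AUC ratio = 1 / (new CL fraction), so new CL fraction = 1 / 0.508 = 1.969.
fm × 2.9 + 1 − fm = 1.969  ⇒  fm × (2.9 − 1) = 0.9685  ⇒  fm = 0.510.

0.510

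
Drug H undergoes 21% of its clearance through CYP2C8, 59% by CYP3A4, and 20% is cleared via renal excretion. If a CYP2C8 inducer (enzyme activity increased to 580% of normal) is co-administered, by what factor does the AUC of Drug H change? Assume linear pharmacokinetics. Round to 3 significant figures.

0.498

The CYP2C8 pathway (21% of clearance) is boosted to 5.8× activity: 0.21 × 5.8 = 1.218.
CYP3A4 (59%) and the residual 20% are unaffected.
New clearance relative to baseline: 1.218 + 0.59 + 0.2 = 2.008.
AUC is inversely proportional to clearance, so the fold-change is 1 / 2.008 = 0.498.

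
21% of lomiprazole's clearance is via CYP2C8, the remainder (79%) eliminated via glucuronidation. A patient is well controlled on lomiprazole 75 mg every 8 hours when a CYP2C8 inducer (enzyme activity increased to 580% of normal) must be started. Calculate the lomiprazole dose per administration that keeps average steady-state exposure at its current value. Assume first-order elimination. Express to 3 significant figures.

The CYP2C8 pathway (21% of clearance) is boosted to 5.8× activity: 0.21 × 5.8 = 1.218.
Non-CYP routes (79%) are unchanged.
New clearance relative to baseline: 1.218 + 0.79 = 2.008.
To maintain the same steady-state level, dose must scale with clearance: new dose = 75 × 2.008 = 151 mg.

151 mg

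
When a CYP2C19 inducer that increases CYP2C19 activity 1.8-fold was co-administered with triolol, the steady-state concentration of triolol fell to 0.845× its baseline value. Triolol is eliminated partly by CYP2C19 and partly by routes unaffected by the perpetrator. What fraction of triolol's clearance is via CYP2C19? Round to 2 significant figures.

Call the CYP2C19 fraction fm. After the interaction, CL_new/CL_old = fm × 1.8 + (1 − fm).
Steady-state concentration ratio = 1 / (new CL fraction), so new CL fraction = 1 / 0.845 = 1.183.
fm × 1.8 + 1 − fm = 1.183  ⇒  fm × (1.8 − 1) = 0.1834  ⇒  fm = 0.23.

0.23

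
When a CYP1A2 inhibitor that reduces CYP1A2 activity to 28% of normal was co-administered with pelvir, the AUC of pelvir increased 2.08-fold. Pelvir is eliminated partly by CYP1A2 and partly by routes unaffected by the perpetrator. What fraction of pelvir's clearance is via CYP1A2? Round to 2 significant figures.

0.72

Let fm be the CYP1A2 fraction. New clearance relative to baseline = fm × 0.28 + (1 − fm).
AUC ratio = 1 / (new CL fraction), so new CL fraction = 1 / 2.08 = 0.4808.
fm × 0.28 + 1 − fm = 0.4808  ⇒  fm × (0.28 − 1) = −0.5192  ⇒  fm = 0.72.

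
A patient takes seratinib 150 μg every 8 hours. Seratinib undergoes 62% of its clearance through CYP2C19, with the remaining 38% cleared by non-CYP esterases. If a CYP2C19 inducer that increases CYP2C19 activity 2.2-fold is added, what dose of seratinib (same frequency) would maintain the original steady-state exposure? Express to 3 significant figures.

262 μg

The CYP2C19 pathway (62% of clearance) is boosted to 2.2× activity: 0.62 × 2.2 = 1.364.
The remaining 38% of clearance is unaffected.
New clearance relative to baseline: 1.364 + 0.38 = 1.744.
Exposure is unchanged when dose changes in proportion to clearance. New dose = 150 μg × 1.744 = 262 μg.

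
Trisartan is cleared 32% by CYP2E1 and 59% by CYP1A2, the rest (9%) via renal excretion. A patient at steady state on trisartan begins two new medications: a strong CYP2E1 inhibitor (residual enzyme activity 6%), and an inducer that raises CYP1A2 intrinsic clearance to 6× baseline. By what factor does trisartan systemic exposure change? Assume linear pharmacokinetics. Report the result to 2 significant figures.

0.27

The CYP2E1 pathway (32% of clearance) falls to 0.06× activity: 0.32 × 0.06 = 0.0192.
The CYP1A2 pathway (59% of clearance) is boosted to 6× activity: 0.59 × 6 = 3.54.
Non-CYP routes (9%) are unchanged.
Relative clearance = 0.0192 + 3.54 + 0.09 = 3.6492.
Because systemic exposure varies inversely with clearance, the combined effect is 1 / 3.6492 = 0.27.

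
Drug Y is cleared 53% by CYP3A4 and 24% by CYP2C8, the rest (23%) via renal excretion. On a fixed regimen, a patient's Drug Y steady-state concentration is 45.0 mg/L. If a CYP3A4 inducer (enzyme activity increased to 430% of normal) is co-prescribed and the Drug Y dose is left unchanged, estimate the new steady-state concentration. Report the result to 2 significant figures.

The CYP3A4 pathway (53% of clearance) increases to 4.3× activity: 0.53 × 4.3 = 2.279.
CYP2C8 (24%) and the residual 23% are unaffected.
CL_new/CL_old = 2.279 + 0.24 + 0.23 = 2.749.
New steady-state concentration = baseline ÷ relative clearance = 45.0 / 2.749 = 16 mg/L.

16 mg/L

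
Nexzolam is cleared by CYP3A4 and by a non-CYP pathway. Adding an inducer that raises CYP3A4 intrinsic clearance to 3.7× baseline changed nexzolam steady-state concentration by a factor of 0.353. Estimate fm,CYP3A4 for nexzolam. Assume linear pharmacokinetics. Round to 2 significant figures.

0.68

Write x for the fraction cleared via CYP3A4. The observed steady-state concentration change means clearance rose to 1/0.353 = 2.833 of baseline.
Setting x·3.7 + (1 − x) = 2.833 and solving: x = (2.833 − 1)/(3.7 − 1) = 0.68.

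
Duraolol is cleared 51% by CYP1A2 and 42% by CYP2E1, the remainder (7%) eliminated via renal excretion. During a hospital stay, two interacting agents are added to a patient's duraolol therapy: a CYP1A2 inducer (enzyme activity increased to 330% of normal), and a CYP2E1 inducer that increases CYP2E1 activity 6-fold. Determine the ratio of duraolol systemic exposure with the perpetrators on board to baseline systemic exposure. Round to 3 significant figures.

CYP1A2: 0.51 × 3.3 = 1.683
CYP2E1: 0.42 × 6 = 2.52
Other: 0.07 (unchanged)
CL_new/CL_old = 1.683 + 2.52 + 0.07 = 4.273.
Because systemic exposure varies inversely with clearance, the combined effect is 1 / 4.273 = 0.234.

0.234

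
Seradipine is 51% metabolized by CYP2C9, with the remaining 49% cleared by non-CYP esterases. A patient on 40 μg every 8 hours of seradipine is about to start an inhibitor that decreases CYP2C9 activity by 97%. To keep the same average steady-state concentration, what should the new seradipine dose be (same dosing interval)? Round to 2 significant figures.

The CYP2C9 pathway (51% of clearance) drops to 0.03× activity: 0.51 × 0.03 = 0.0153.
The remaining 49% of clearance is unaffected.
New clearance relative to baseline: 0.0153 + 0.49 = 0.5053.
Css,avg = (dose rate)/CL, so holding Css fixed requires dose ∝ CL: 40 × 0.5053 = 20 μg.

20 μg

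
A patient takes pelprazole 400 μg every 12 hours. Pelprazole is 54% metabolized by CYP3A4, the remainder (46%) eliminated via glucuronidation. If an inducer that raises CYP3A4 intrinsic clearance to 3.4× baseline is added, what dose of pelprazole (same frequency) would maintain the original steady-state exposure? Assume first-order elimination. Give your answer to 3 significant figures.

CYP3A4: 0.54 × 3.4 = 1.836
Other: 0.46 (unchanged)
New clearance relative to baseline: 1.836 + 0.46 = 2.296.
Exposure is unchanged when dose changes in proportion to clearance. New dose = 400 μg × 2.296 = 918 μg.

918 μg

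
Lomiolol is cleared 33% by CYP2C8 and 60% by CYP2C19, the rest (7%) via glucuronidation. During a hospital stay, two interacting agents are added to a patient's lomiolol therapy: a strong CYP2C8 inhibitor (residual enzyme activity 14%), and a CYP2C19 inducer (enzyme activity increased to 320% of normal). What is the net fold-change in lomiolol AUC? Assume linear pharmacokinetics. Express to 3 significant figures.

0.491

The CYP2C8 pathway (33% of clearance) is reduced to 0.14× activity: 0.33 × 0.14 = 0.0462.
The CYP2C19 pathway (60% of clearance) is boosted to 3.2× activity: 0.6 × 3.2 = 1.92.
The remaining 7% of clearance is unaffected.
New clearance relative to baseline: 0.0462 + 1.92 + 0.07 = 2.0362.
AUC ∝ 1/CL: fold-change = 1 / 2.0362 = 0.491.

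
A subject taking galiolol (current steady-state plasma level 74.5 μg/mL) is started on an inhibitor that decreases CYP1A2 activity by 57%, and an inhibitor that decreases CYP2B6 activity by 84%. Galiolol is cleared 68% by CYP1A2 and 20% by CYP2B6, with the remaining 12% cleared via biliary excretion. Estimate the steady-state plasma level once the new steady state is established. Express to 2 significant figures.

The CYP1A2 pathway (68% of clearance) falls to 0.43× activity: 0.68 × 0.43 = 0.2924.
The CYP2B6 pathway (20% of clearance) drops to 0.16× activity: 0.2 × 0.16 = 0.032.
The remaining 12% of clearance is unaffected.
Relative clearance = 0.2924 + 0.032 + 0.12 = 0.4444.
New steady-state plasma level = 74.5 / 0.4444 = 1.7 × 10² μg/mL (concentration scales inversely with clearance).

1.7 × 10² μg/mL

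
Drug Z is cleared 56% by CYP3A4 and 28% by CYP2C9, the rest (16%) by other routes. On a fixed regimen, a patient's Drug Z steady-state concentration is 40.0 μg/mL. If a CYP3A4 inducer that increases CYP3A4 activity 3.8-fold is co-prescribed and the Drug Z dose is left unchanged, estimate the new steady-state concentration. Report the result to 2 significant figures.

The CYP3A4 pathway (56% of clearance) increases to 3.8× activity: 0.56 × 3.8 = 2.128.
CYP2C9 (28%) and the residual 16% are unaffected.
CL_new/CL_old = 2.128 + 0.28 + 0.16 = 2.568.
New steady-state concentration = baseline ÷ relative clearance = 40.0 / 2.568 = 16 μg/mL.

16 μg/mL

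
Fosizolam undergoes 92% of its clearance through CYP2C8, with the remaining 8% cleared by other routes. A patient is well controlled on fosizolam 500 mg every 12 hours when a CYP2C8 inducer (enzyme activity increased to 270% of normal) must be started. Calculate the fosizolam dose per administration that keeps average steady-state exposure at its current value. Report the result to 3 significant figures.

1.28 × 10³ mg

CYP2C8: 0.92 × 2.7 = 2.484
Other: 0.08 (unchanged)
Relative clearance = 2.484 + 0.08 = 2.564.
Exposure is unchanged when dose changes in proportion to clearance. New dose = 500 mg × 2.564 = 1.28 × 10³ mg.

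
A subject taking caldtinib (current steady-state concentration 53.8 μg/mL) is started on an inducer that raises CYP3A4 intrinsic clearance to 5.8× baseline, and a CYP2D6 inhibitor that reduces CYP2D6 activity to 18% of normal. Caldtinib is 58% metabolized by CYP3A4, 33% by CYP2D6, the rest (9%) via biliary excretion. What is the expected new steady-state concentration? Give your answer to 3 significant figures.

15.3 μg/mL

CYP3A4: 0.58 × 5.8 = 3.364
CYP2D6: 0.33 × 0.18 = 0.0594
Other: 0.09 (unchanged)
Relative clearance = 3.364 + 0.0594 + 0.09 = 3.5134.
New steady-state concentration = 53.8 / 3.5134 = 15.3 μg/mL (concentration scales inversely with clearance).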